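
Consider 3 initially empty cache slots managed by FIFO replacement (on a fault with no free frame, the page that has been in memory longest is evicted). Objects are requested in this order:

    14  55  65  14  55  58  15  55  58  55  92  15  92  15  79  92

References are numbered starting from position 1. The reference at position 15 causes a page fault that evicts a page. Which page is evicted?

pos 1: 14 -> fault, frames {14}
pos 2: 55 -> fault, frames {14,55}
pos 3: 65 -> fault, frames {14,55,65}
pos 4: 14 -> hit
pos 5: 55 -> hit
pos 6: 58 -> fault, evict 14, frames {55,65,58}
pos 7: 15 -> fault, evict 55, frames {65,58,15}
pos 8: 55 -> fault, evict 65, frames {58,15,55}
pos 9: 58 -> hit
pos 10: 55 -> hit
pos 11: 92 -> fault, evict 58, frames {15,55,92}
pos 12: 15 -> hit
pos 13: 92 -> hit
pos 14: 15 -> hit
pos 15: 79 -> fault, evict 15, frames {55,92,79}
At position 15, page 15 is evicted.

15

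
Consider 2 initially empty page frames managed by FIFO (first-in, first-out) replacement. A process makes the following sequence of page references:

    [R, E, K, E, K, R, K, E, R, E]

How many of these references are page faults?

5

R: miss, frames {R}
E: miss, frames {R,E}
K: miss, evict R, frames {E,K}
E: hit
K: hit
R: miss, evict E, frames {K,R}
K: hit
E: miss, evict K, frames {R,E}
R: hit
E: hit
Page faults: 5.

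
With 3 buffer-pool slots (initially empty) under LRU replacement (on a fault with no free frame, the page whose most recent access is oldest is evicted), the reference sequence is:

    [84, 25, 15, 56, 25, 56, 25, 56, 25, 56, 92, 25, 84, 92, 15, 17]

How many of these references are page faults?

84 -> miss, frames (84)
25 -> miss, frames (84 25)
15 -> miss, frames (84 25 15)
56 -> miss, evict 84, frames (25 15 56)
25 -> hit
56 -> hit
25 -> hit
56 -> hit
25 -> hit
56 -> hit
92 -> miss, evict 15, frames (25 56 92)
25 -> hit
84 -> miss, evict 56, frames (92 25 84)
92 -> hit
15 -> miss, evict 25, frames (84 92 15)
17 -> miss, evict 84, frames (92 15 17)
Page faults: 8.

8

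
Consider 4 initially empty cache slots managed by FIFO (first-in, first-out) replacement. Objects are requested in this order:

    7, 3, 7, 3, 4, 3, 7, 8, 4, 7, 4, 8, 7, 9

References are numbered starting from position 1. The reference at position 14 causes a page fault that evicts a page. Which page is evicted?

pos 1: 7 → fault, frames (7)
pos 2: 3 → fault, frames (7 3)
pos 3: 7 → hit
pos 4: 3 → hit
pos 5: 4 → fault, frames (7 3 4)
pos 6: 3 → hit
pos 7: 7 → hit
pos 8: 8 → fault, frames (7 3 4 8)
pos 9: 4 → hit
pos 10: 7 → hit
pos 11: 4 → hit
pos 12: 8 → hit
pos 13: 7 → hit
pos 14: 9 → fault, evict 7, frames (3 4 8 9)
At position 14, page 7 is evicted.

7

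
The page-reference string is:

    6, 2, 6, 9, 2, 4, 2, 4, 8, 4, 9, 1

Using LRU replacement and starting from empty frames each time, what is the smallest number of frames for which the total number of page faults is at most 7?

f=1: 12 faults
f=2: 8 faults
f=3: 7 faults
f=4: 6 faults
f=5: 6 faults
f=6: 6 faults
Smallest f with faults ≤ 7 is 3.

3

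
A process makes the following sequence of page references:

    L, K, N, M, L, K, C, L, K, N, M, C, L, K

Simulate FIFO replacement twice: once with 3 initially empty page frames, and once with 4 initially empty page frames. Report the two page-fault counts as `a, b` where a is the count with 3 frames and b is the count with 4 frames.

3 frames: F F F F F F F . . F F . F F → 11 faults.
4 frames: F F F F . . F F F F F F F F → 12 faults.
12 > 11: adding a frame increased faults — Belady's anomaly.

11, 12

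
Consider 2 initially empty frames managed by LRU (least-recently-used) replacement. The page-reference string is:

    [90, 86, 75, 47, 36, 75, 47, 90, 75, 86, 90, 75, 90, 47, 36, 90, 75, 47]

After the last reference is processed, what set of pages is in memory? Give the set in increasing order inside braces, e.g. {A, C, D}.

{47, 75}

90: fault, frames (90)
86: fault, frames (90 86)
75: fault, evict 90, frames (86 75)
47: fault, evict 86, frames (75 47)
36: fault, evict 75, frames (47 36)
75: fault, evict 47, frames (36 75)
47: fault, evict 36, frames (75 47)
90: fault, evict 75, frames (47 90)
75: fault, evict 47, frames (90 75)
86: fault, evict 90, frames (75 86)
90: fault, evict 75, frames (86 90)
75: fault, evict 86, frames (90 75)
90: hit
47: fault, evict 75, frames (90 47)
36: fault, evict 90, frames (47 36)
90: fault, evict 47, frames (36 90)
75: fault, evict 36, frames (90 75)
47: fault, evict 90, frames (75 47)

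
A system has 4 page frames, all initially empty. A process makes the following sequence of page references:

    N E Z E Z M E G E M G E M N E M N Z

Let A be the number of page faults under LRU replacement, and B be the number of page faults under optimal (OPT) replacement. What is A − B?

Under LRU: F F F . . F . F . . . . . F . . . F → 7 faults.
Under OPT: F F F . . F . F . . . . . . . . . F → 6 faults.
A − B = 7 − 6 = 1.

1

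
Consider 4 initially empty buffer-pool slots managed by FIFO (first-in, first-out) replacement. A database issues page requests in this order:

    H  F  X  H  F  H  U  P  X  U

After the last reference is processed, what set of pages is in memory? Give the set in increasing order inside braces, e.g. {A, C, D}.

H -> fault, frames {H}
F -> fault, frames {H,F}
X -> fault, frames {H,F,X}
H -> hit
F -> hit
H -> hit
U -> fault, frames {H,F,X,U}
P -> fault, evict H, frames {F,X,U,P}
X -> hit
U -> hit

{F, P, U, X}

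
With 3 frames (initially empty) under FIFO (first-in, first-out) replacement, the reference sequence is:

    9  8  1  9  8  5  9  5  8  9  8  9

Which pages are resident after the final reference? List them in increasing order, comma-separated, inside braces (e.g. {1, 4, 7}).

{5, 8, 9}

9: miss, frames [9]
8: miss, frames [9, 8]
1: miss, frames [9, 8, 1]
9: hit
8: hit
5: miss, evict 9, frames [8, 1, 5]
9: miss, evict 8, frames [1, 5, 9]
5: hit
8: miss, evict 1, frames [5, 9, 8]
9: hit
8: hit
9: hit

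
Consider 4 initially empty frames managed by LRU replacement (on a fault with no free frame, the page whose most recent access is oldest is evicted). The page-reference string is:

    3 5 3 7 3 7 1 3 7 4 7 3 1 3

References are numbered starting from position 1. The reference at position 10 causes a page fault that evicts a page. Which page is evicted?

5

pos 1: 3: miss, frames (3)
pos 2: 5: miss, frames (3 5)
pos 3: 3: hit
pos 4: 7: miss, frames (5 3 7)
pos 5: 3: hit
pos 6: 7: hit
pos 7: 1: miss, frames (5 3 7 1)
pos 8: 3: hit
pos 9: 7: hit
pos 10: 4: miss, evict 5, frames (1 3 7 4)
At position 10, page 5 is evicted.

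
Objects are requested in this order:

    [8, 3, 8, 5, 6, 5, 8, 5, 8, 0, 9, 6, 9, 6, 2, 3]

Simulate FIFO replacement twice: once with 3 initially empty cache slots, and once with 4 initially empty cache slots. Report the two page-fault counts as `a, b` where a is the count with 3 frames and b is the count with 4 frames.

10, 8

3 frames: F F . F F . F . . F F F . . F F → 10 faults.
4 frames: F F . F F . . . . F F . . . F F → 8 faults.
8 < 10: adding a frame reduced faults, as is typical.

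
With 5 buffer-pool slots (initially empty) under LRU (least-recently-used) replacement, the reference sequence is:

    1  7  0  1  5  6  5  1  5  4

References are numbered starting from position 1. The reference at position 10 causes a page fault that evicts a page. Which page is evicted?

7

pos 1: 1: fault, frames {1}
pos 2: 7: fault, frames {1,7}
pos 3: 0: fault, frames {1,7,0}
pos 4: 1: hit
pos 5: 5: fault, frames {7,0,1,5}
pos 6: 6: fault, frames {7,0,1,5,6}
pos 7: 5: hit
pos 8: 1: hit
pos 9: 5: hit
pos 10: 4: fault, evict 7, frames {0,6,1,5,4}
At position 10, page 7 is evicted.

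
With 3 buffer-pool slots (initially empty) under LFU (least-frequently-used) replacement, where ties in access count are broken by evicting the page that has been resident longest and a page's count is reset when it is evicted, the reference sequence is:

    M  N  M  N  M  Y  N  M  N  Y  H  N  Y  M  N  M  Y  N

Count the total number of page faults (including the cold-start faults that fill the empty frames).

5

M → miss, frames {M}
N → miss, frames {M,N}
M → hit
N → hit
M → hit
Y → miss, frames {M,N,Y}
N → hit
M → hit
N → hit
Y → hit
H → miss, evict Y, frames {M,N,H}
N → hit
Y → miss, evict H, frames {M,N,Y}
M → hit
N → hit
M → hit
Y → hit
N → hit
Page faults: 5.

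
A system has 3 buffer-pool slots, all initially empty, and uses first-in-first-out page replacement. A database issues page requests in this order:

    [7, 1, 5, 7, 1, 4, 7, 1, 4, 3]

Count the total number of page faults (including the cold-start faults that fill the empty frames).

7: fault, frames {7}
1: fault, frames {7,1}
5: fault, frames {7,1,5}
7: hit
1: hit
4: fault, evict 7, frames {1,5,4}
7: fault, evict 1, frames {5,4,7}
1: fault, evict 5, frames {4,7,1}
4: hit
3: fault, evict 4, frames {7,1,3}
Page faults: 7.

7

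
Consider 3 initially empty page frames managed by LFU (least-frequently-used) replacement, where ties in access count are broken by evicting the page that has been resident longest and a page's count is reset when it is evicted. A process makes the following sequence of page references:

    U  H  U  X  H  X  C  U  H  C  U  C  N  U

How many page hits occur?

U -> miss, frames {U}
H -> miss, frames {U,H}
U -> hit
X -> miss, frames {U,H,X}
H -> hit
X -> hit
C -> miss, evict U, frames {H,X,C}
U -> miss, evict C, frames {H,X,U}
H -> hit
C -> miss, evict U, frames {H,X,C}
U -> miss, evict C, frames {H,X,U}
C -> miss, evict U, frames {H,X,C}
N -> miss, evict C, frames {H,X,N}
U -> miss, evict N, frames {H,X,U}
Hits: 4.

4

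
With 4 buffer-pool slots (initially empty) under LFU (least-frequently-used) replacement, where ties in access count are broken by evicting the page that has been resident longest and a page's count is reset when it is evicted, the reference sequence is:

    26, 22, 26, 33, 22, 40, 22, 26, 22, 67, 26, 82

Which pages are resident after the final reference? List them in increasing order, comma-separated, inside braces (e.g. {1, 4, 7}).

26 → fault, frames {26}
22 → fault, frames {26,22}
26 → hit
33 → fault, frames {26,22,33}
22 → hit
40 → fault, frames {26,22,33,40}
22 → hit
26 → hit
22 → hit
67 → fault, evict 33, frames {26,22,40,67}
26 → hit
82 → fault, evict 40, frames {26,22,67,82}

{22, 26, 67, 82}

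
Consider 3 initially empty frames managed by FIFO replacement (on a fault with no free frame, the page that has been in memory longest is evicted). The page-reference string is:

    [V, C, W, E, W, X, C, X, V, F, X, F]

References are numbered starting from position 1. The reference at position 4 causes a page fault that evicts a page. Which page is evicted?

pos 1: V: fault, frames [V]
pos 2: C: fault, frames [V, C]
pos 3: W: fault, frames [V, C, W]
pos 4: E: fault, evict V, frames [C, W, E]
At position 4, page V is evicted.

V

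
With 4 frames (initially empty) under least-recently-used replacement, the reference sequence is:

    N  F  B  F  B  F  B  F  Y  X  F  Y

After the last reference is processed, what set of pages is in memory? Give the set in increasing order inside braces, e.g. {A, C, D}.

{B, F, X, Y}

N -> miss, frames [N]
F -> miss, frames [N, F]
B -> miss, frames [N, F, B]
F -> hit
B -> hit
F -> hit
B -> hit
F -> hit
Y -> miss, frames [N, B, F, Y]
X -> miss, evict N, frames [B, F, Y, X]
F -> hit
Y -> hit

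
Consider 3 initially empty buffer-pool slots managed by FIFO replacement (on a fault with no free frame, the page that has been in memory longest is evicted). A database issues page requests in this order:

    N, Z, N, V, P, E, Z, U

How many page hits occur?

1

N -> fault, frames [N]
Z -> fault, frames [N, Z]
N -> hit
V -> fault, frames [N, Z, V]
P -> fault, evict N, frames [Z, V, P]
E -> fault, evict Z, frames [V, P, E]
Z -> fault, evict V, frames [P, E, Z]
U -> fault, evict P, frames [E, Z, U]
Hits: 1.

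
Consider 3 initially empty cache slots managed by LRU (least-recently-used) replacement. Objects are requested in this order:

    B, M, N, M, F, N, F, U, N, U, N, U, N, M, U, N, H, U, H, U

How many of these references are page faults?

7

B -> miss, frames (B)
M -> miss, frames (B M)
N -> miss, frames (B M N)
M -> hit
F -> miss, evict B, frames (N M F)
N -> hit
F -> hit
U -> miss, evict M, frames (N F U)
N -> hit
U -> hit
N -> hit
U -> hit
N -> hit
M -> miss, evict F, frames (U N M)
U -> hit
N -> hit
H -> miss, evict M, frames (U N H)
U -> hit
H -> hit
U -> hit
Page faults: 7.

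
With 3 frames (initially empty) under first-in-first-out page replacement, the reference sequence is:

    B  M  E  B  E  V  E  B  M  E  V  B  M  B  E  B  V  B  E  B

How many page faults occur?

B -> fault, frames [B]
M -> fault, frames [B, M]
E -> fault, frames [B, M, E]
B -> hit
E -> hit
V -> fault, evict B, frames [M, E, V]
E -> hit
B -> fault, evict M, frames [E, V, B]
M -> fault, evict E, frames [V, B, M]
E -> fault, evict V, frames [B, M, E]
V -> fault, evict B, frames [M, E, V]
B -> fault, evict M, frames [E, V, B]
M -> fault, evict E, frames [V, B, M]
B -> hit
E -> fault, evict V, frames [B, M, E]
B -> hit
V -> fault, evict B, frames [M, E, V]
B -> fault, evict M, frames [E, V, B]
E -> hit
B -> hit
Page faults: 13.

13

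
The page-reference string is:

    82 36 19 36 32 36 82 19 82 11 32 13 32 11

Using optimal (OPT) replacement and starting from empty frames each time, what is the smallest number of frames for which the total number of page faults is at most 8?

f=1: 14 faults
f=2: 10 faults
f=3: 7 faults
f=4: 6 faults
f=5: 6 faults
f=6: 6 faults
Smallest f with faults ≤ 8 is 3.

3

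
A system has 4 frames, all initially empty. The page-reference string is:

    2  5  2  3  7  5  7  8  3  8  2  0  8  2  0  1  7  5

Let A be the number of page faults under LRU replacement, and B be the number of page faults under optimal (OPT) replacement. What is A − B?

2

Under LRU: F F . F F . . F . . F F . . . F F F → 10 faults.
Under OPT: F F . F F . . F . . . F . . . F . F → 8 faults.
A − B = 10 − 8 = 2.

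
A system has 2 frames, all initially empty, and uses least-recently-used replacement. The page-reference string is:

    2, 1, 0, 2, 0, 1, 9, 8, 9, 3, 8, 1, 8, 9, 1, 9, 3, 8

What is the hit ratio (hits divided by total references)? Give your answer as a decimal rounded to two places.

2: miss, frames [2]
1: miss, frames [2, 1]
0: miss, evict 2, frames [1, 0]
2: miss, evict 1, frames [0, 2]
0: hit
1: miss, evict 2, frames [0, 1]
9: miss, evict 0, frames [1, 9]
8: miss, evict 1, frames [9, 8]
9: hit
3: miss, evict 8, frames [9, 3]
8: miss, evict 9, frames [3, 8]
1: miss, evict 3, frames [8, 1]
8: hit
9: miss, evict 1, frames [8, 9]
1: miss, evict 8, frames [9, 1]
9: hit
3: miss, evict 1, frames [9, 3]
8: miss, evict 9, frames [3, 8]
Hits: 4 of 18 references → 4/18 = 0.2222.

0.22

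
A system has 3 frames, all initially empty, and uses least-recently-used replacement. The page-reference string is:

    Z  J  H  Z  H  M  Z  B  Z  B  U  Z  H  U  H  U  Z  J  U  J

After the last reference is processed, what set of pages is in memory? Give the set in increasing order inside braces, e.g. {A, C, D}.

Z → miss, frames [Z]
J → miss, frames [Z, J]
H → miss, frames [Z, J, H]
Z → hit
H → hit
M → miss, evict J, frames [Z, H, M]
Z → hit
B → miss, evict H, frames [M, Z, B]
Z → hit
B → hit
U → miss, evict M, frames [Z, B, U]
Z → hit
H → miss, evict B, frames [U, Z, H]
U → hit
H → hit
U → hit
Z → hit
J → miss, evict H, frames [U, Z, J]
U → hit
J → hit

{J, U, Z}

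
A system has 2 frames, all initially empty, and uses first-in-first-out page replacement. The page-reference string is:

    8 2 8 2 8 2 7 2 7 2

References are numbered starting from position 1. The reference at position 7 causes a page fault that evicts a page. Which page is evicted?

8

pos 1: 8 -> fault, frames (8)
pos 2: 2 -> fault, frames (8 2)
pos 3: 8 -> hit
pos 4: 2 -> hit
pos 5: 8 -> hit
pos 6: 2 -> hit
pos 7: 7 -> fault, evict 8, frames (2 7)
At position 7, page 8 is evicted.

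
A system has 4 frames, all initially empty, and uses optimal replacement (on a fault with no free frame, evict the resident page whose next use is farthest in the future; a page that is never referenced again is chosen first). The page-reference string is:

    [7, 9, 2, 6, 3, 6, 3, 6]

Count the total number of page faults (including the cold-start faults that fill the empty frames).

7: fault, frames [7]
9: fault, frames [7, 9]
2: fault, frames [7, 9, 2]
6: fault, frames [7, 9, 2, 6]
3: fault, evict 2, frames [7, 9, 6, 3]
6: hit
3: hit
6: hit
Page faults: 5.

5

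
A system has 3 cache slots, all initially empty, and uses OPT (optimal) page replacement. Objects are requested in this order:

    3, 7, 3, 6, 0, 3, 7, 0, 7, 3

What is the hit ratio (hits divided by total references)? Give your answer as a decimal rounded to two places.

3 → fault, frames [3]
7 → fault, frames [3, 7]
3 → hit
6 → fault, frames [3, 7, 6]
0 → fault, evict 6, frames [3, 7, 0]
3 → hit
7 → hit
0 → hit
7 → hit
3 → hit
Hits: 6 of 10 references → 6/10 = 0.6000.

0.60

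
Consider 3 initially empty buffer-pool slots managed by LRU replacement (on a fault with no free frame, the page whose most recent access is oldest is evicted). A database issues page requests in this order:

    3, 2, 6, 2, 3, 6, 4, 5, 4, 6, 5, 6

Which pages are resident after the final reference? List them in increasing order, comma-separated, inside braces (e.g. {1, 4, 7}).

3: fault, frames (3)
2: fault, frames (3 2)
6: fault, frames (3 2 6)
2: hit
3: hit
6: hit
4: fault, evict 2, frames (3 6 4)
5: fault, evict 3, frames (6 4 5)
4: hit
6: hit
5: hit
6: hit

{4, 5, 6}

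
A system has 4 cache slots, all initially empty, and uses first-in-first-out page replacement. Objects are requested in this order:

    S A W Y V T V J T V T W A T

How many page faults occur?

9

S: fault, frames [S]
A: fault, frames [S, A]
W: fault, frames [S, A, W]
Y: fault, frames [S, A, W, Y]
V: fault, evict S, frames [A, W, Y, V]
T: fault, evict A, frames [W, Y, V, T]
V: hit
J: fault, evict W, frames [Y, V, T, J]
T: hit
V: hit
T: hit
W: fault, evict Y, frames [V, T, J, W]
A: fault, evict V, frames [T, J, W, A]
T: hit
Page faults: 9.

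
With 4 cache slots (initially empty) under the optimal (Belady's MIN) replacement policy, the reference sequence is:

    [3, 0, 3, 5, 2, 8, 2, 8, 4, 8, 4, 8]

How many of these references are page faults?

3 -> fault, frames {3}
0 -> fault, frames {3,0}
3 -> hit
5 -> fault, frames {3,0,5}
2 -> fault, frames {3,0,5,2}
8 -> fault, evict 5, frames {3,0,2,8}
2 -> hit
8 -> hit
4 -> fault, evict 2, frames {3,0,8,4}
8 -> hit
4 -> hit
8 -> hit
Page faults: 6.

6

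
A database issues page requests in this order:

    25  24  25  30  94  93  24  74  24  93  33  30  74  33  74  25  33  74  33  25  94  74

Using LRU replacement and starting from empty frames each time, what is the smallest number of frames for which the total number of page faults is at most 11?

5

f=1: 22 faults
f=2: 18 faults
f=3: 13 faults
f=4: 12 faults
f=5: 10 faults
f=6: 9 faults
f=7: 7 faults
Smallest f with faults ≤ 11 is 5.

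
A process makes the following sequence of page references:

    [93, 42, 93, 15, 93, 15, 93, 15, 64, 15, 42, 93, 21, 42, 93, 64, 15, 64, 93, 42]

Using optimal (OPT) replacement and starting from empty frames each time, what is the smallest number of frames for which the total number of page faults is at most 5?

5

f=1: 20 faults
f=2: 12 faults
f=3: 9 faults
f=4: 6 faults
f=5: 5 faults
Smallest f with faults ≤ 5 is 5.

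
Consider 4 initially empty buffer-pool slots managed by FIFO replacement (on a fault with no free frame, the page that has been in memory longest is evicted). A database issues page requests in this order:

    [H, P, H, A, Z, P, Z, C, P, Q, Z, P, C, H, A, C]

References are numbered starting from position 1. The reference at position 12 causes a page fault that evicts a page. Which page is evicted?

pos 1: H: fault, frames {H}
pos 2: P: fault, frames {H,P}
pos 3: H: hit
pos 4: A: fault, frames {H,P,A}
pos 5: Z: fault, frames {H,P,A,Z}
pos 6: P: hit
pos 7: Z: hit
pos 8: C: fault, evict H, frames {P,A,Z,C}
pos 9: P: hit
pos 10: Q: fault, evict P, frames {A,Z,C,Q}
pos 11: Z: hit
pos 12: P: fault, evict A, frames {Z,C,Q,P}
At position 12, page A is evicted.

A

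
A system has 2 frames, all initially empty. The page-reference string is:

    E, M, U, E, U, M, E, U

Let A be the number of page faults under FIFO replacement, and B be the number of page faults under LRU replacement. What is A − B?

Under FIFO: F F F F . F . F → 6 faults.
Under LRU: F F F F . F F F → 7 faults.
A − B = 6 − 7 = -1.

-1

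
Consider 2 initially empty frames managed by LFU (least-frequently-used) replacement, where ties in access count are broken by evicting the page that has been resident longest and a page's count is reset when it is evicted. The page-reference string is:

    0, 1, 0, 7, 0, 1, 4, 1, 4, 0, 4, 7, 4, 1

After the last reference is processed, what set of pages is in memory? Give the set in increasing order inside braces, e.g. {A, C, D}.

0 → fault, frames {0}
1 → fault, frames {0,1}
0 → hit
7 → fault, evict 1, frames {0,7}
0 → hit
1 → fault, evict 7, frames {0,1}
4 → fault, evict 1, frames {0,4}
1 → fault, evict 4, frames {0,1}
4 → fault, evict 1, frames {0,4}
0 → hit
4 → hit
7 → fault, evict 4, frames {0,7}
4 → fault, evict 7, frames {0,4}
1 → fault, evict 4, frames {0,1}

{0, 1}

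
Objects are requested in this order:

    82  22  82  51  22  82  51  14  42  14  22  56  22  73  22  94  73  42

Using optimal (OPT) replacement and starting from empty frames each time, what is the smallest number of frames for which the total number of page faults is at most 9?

f=1: 18 faults
f=2: 11 faults
f=3: 8 faults
f=4: 8 faults
f=5: 8 faults
f=6: 8 faults
f=7: 8 faults
f=8: 8 faults
Smallest f with faults ≤ 9 is 3.

3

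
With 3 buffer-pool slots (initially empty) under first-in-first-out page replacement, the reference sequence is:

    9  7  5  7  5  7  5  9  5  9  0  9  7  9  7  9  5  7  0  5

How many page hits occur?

9 → miss, frames {9}
7 → miss, frames {9,7}
5 → miss, frames {9,7,5}
7 → hit
5 → hit
7 → hit
5 → hit
9 → hit
5 → hit
9 → hit
0 → miss, evict 9, frames {7,5,0}
9 → miss, evict 7, frames {5,0,9}
7 → miss, evict 5, frames {0,9,7}
9 → hit
7 → hit
9 → hit
5 → miss, evict 0, frames {9,7,5}
7 → hit
0 → miss, evict 9, frames {7,5,0}
5 → hit
Hits: 12.

12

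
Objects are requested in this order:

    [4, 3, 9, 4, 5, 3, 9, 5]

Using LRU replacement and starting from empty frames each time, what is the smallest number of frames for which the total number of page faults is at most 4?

4

f=1: 8 faults
f=2: 8 faults
f=3: 6 faults
f=4: 4 faults
Smallest f with faults ≤ 4 is 4.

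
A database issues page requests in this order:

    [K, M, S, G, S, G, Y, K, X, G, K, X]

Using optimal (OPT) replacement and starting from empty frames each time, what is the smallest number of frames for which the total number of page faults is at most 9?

2

f=1: 12 faults
f=2: 8 faults
f=3: 6 faults
f=4: 6 faults
f=5: 6 faults
f=6: 6 faults
Smallest f with faults ≤ 9 is 2.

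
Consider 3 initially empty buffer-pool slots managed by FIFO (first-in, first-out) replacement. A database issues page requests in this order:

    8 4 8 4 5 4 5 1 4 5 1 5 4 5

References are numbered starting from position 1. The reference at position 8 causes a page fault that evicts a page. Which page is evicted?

8

pos 1: 8 -> miss, frames {8}
pos 2: 4 -> miss, frames {8,4}
pos 3: 8 -> hit
pos 4: 4 -> hit
pos 5: 5 -> miss, frames {8,4,5}
pos 6: 4 -> hit
pos 7: 5 -> hit
pos 8: 1 -> miss, evict 8, frames {4,5,1}
At position 8, page 8 is evicted.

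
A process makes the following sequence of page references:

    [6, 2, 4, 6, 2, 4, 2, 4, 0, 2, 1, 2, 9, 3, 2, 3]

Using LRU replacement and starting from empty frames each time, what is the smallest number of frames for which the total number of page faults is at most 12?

f=1: 16 faults
f=2: 12 faults
f=3: 7 faults
f=4: 7 faults
f=5: 7 faults
f=6: 7 faults
f=7: 7 faults
Smallest f with faults ≤ 12 is 2.

2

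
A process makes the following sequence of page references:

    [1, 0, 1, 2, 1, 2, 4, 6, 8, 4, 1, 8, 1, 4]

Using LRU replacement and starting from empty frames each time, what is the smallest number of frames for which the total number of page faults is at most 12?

2

f=1: 14 faults
f=2: 10 faults
f=3: 7 faults
f=4: 7 faults
f=5: 6 faults
f=6: 6 faults
Smallest f with faults ≤ 12 is 2.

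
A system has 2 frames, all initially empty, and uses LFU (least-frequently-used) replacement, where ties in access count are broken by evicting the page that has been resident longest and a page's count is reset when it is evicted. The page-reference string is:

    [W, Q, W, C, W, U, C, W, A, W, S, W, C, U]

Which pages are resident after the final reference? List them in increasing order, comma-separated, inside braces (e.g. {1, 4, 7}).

{U, W}

W: fault, frames {W}
Q: fault, frames {W,Q}
W: hit
C: fault, evict Q, frames {W,C}
W: hit
U: fault, evict C, frames {W,U}
C: fault, evict U, frames {W,C}
W: hit
A: fault, evict C, frames {W,A}
W: hit
S: fault, evict A, frames {W,S}
W: hit
C: fault, evict S, frames {W,C}
U: fault, evict C, frames {W,U}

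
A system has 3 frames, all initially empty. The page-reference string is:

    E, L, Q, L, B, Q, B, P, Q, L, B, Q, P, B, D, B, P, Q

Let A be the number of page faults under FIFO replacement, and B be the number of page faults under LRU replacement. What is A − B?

Under FIFO: F F F . F . . F . F . F . F F . F F → 11 faults.
Under LRU: F F F . F . . F . F F . F . F . . F → 10 faults.
A − B = 11 − 10 = 1.

1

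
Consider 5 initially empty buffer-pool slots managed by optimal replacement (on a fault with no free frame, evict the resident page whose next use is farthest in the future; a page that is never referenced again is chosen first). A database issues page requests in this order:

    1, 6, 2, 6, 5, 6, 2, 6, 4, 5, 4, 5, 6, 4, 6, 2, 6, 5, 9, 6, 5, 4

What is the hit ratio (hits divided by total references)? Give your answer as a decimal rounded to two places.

1 → fault, frames {1}
6 → fault, frames {1,6}
2 → fault, frames {1,6,2}
6 → hit
5 → fault, frames {1,6,2,5}
6 → hit
2 → hit
6 → hit
4 → fault, frames {1,6,2,5,4}
5 → hit
4 → hit
5 → hit
6 → hit
4 → hit
6 → hit
2 → hit
6 → hit
5 → hit
9 → fault, evict 2, frames {1,6,5,4,9}
6 → hit
5 → hit
4 → hit
Hits: 16 of 22 references → 16/22 = 0.7273.

0.73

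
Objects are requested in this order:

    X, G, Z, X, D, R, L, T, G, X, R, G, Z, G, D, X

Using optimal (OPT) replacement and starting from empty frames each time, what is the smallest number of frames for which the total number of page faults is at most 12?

2

f=1: 16 faults
f=2: 12 faults
f=3: 10 faults
f=4: 9 faults
f=5: 8 faults
f=6: 7 faults
f=7: 7 faults
Smallest f with faults ≤ 12 is 2.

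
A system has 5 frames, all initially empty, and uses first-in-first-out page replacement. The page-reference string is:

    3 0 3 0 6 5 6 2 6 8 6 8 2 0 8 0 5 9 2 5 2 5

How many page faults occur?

7

3: miss, frames {3}
0: miss, frames {3,0}
3: hit
0: hit
6: miss, frames {3,0,6}
5: miss, frames {3,0,6,5}
6: hit
2: miss, frames {3,0,6,5,2}
6: hit
8: miss, evict 3, frames {0,6,5,2,8}
6: hit
8: hit
2: hit
0: hit
8: hit
0: hit
5: hit
9: miss, evict 0, frames {6,5,2,8,9}
2: hit
5: hit
2: hit
5: hit
Page faults: 7.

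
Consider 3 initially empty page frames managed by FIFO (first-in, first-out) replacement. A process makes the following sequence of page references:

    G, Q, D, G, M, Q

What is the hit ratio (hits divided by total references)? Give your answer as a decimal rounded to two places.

0.33

G → miss, frames {G}
Q → miss, frames {G,Q}
D → miss, frames {G,Q,D}
G → hit
M → miss, evict G, frames {Q,D,M}
Q → hit
Hits: 2 of 6 references → 2/6 = 0.3333.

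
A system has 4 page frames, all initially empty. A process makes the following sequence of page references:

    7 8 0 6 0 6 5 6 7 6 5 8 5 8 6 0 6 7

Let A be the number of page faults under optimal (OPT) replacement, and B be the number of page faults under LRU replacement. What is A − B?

-3

Under OPT: F F F F . . F . . . . . . . . F . . → 6 faults.
Under LRU: F F F F . . F . F . . F . . . F . F → 9 faults.
A − B = 6 − 9 = -3.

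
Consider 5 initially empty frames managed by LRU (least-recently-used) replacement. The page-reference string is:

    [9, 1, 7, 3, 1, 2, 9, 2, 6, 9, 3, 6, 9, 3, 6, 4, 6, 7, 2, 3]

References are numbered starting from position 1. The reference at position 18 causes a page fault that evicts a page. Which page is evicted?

2

pos 1: 9: miss, frames (9)
pos 2: 1: miss, frames (9 1)
pos 3: 7: miss, frames (9 1 7)
pos 4: 3: miss, frames (9 1 7 3)
pos 5: 1: hit
pos 6: 2: miss, frames (9 7 3 1 2)
pos 7: 9: hit
pos 8: 2: hit
pos 9: 6: miss, evict 7, frames (3 1 9 2 6)
pos 10: 9: hit
pos 11: 3: hit
pos 12: 6: hit
pos 13: 9: hit
pos 14: 3: hit
pos 15: 6: hit
pos 16: 4: miss, evict 1, frames (2 9 3 6 4)
pos 17: 6: hit
pos 18: 7: miss, evict 2, frames (9 3 4 6 7)
At position 18, page 2 is evicted.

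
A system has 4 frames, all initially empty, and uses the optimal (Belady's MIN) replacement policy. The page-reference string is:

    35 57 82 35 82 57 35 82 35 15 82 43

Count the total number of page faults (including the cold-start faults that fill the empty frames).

5

35 -> fault, frames [35]
57 -> fault, frames [35, 57]
82 -> fault, frames [35, 57, 82]
35 -> hit
82 -> hit
57 -> hit
35 -> hit
82 -> hit
35 -> hit
15 -> fault, frames [35, 57, 82, 15]
82 -> hit
43 -> fault, evict 15, frames [35, 57, 82, 43]
Page faults: 5.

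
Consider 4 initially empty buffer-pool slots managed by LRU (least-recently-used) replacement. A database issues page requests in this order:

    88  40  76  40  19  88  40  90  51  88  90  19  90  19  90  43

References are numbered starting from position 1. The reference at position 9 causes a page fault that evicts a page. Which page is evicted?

pos 1: 88 → miss, frames (88)
pos 2: 40 → miss, frames (88 40)
pos 3: 76 → miss, frames (88 40 76)
pos 4: 40 → hit
pos 5: 19 → miss, frames (88 76 40 19)
pos 6: 88 → hit
pos 7: 40 → hit
pos 8: 90 → miss, evict 76, frames (19 88 40 90)
pos 9: 51 → miss, evict 19, frames (88 40 90 51)
At position 9, page 19 is evicted.

19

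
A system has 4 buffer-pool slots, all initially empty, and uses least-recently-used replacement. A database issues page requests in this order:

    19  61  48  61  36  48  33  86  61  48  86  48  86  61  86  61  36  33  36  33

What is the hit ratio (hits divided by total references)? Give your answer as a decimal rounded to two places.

19 -> miss, frames {19}
61 -> miss, frames {19,61}
48 -> miss, frames {19,61,48}
61 -> hit
36 -> miss, frames {19,48,61,36}
48 -> hit
33 -> miss, evict 19, frames {61,36,48,33}
86 -> miss, evict 61, frames {36,48,33,86}
61 -> miss, evict 36, frames {48,33,86,61}
48 -> hit
86 -> hit
48 -> hit
86 -> hit
61 -> hit
86 -> hit
61 -> hit
36 -> miss, evict 33, frames {48,86,61,36}
33 -> miss, evict 48, frames {86,61,36,33}
36 -> hit
33 -> hit
Hits: 11 of 20 references → 11/20 = 0.5500.

0.55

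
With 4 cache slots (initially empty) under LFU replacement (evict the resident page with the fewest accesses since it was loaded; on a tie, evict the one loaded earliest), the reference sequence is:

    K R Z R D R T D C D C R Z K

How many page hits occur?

K → miss, frames {K}
R → miss, frames {K,R}
Z → miss, frames {K,R,Z}
R → hit
D → miss, frames {K,R,Z,D}
R → hit
T → miss, evict K, frames {R,Z,D,T}
D → hit
C → miss, evict Z, frames {R,D,T,C}
D → hit
C → hit
R → hit
Z → miss, evict T, frames {R,D,C,Z}
K → miss, evict Z, frames {R,D,C,K}
Hits: 6.

6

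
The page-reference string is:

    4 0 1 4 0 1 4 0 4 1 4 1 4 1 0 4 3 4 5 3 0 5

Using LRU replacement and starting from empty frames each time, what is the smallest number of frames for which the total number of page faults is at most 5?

4

f=1: 22 faults
f=2: 16 faults
f=3: 6 faults
f=4: 5 faults
f=5: 5 faults
Smallest f with faults ≤ 5 is 4.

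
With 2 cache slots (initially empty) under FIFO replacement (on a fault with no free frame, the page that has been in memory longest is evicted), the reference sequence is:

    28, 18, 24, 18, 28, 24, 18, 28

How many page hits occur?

28 -> fault, frames [28]
18 -> fault, frames [28, 18]
24 -> fault, evict 28, frames [18, 24]
18 -> hit
28 -> fault, evict 18, frames [24, 28]
24 -> hit
18 -> fault, evict 24, frames [28, 18]
28 -> hit
Hits: 3.

3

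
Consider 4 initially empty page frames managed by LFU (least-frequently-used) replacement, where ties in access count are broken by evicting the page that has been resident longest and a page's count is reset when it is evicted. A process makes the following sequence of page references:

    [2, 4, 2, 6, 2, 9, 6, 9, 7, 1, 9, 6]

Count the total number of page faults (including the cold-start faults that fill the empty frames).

2 → fault, frames [2]
4 → fault, frames [2, 4]
2 → hit
6 → fault, frames [2, 4, 6]
2 → hit
9 → fault, frames [2, 4, 6, 9]
6 → hit
9 → hit
7 → fault, evict 4, frames [2, 6, 9, 7]
1 → fault, evict 7, frames [2, 6, 9, 1]
9 → hit
6 → hit
Page faults: 6.

6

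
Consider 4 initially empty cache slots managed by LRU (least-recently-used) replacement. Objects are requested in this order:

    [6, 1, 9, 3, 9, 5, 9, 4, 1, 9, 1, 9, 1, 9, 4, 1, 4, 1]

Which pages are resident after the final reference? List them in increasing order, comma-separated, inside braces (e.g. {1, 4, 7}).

6: miss, frames {6}
1: miss, frames {6,1}
9: miss, frames {6,1,9}
3: miss, frames {6,1,9,3}
9: hit
5: miss, evict 6, frames {1,3,9,5}
9: hit
4: miss, evict 1, frames {3,5,9,4}
1: miss, evict 3, frames {5,9,4,1}
9: hit
1: hit
9: hit
1: hit
9: hit
4: hit
1: hit
4: hit
1: hit

{1, 4, 5, 9}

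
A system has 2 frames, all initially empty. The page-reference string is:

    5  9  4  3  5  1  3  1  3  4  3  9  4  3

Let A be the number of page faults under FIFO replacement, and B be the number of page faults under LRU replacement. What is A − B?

-1

Under FIFO: F F F F F F F . . F . F . F → 10 faults.
Under LRU: F F F F F F F . . F . F F F → 11 faults.
A − B = 10 − 11 = -1.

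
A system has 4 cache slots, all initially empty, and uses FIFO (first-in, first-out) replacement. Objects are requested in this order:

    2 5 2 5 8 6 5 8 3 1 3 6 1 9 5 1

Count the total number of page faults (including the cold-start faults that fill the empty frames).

2 → fault, frames {2}
5 → fault, frames {2,5}
2 → hit
5 → hit
8 → fault, frames {2,5,8}
6 → fault, frames {2,5,8,6}
5 → hit
8 → hit
3 → fault, evict 2, frames {5,8,6,3}
1 → fault, evict 5, frames {8,6,3,1}
3 → hit
6 → hit
1 → hit
9 → fault, evict 8, frames {6,3,1,9}
5 → fault, evict 6, frames {3,1,9,5}
1 → hit
Page faults: 8.

8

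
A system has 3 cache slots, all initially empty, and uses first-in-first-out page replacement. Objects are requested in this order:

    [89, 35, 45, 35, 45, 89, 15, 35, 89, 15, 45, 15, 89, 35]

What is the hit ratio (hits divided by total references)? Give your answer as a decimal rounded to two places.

0.57

89: miss, frames (89)
35: miss, frames (89 35)
45: miss, frames (89 35 45)
35: hit
45: hit
89: hit
15: miss, evict 89, frames (35 45 15)
35: hit
89: miss, evict 35, frames (45 15 89)
15: hit
45: hit
15: hit
89: hit
35: miss, evict 45, frames (15 89 35)
Hits: 8 of 14 references → 8/14 = 0.5714.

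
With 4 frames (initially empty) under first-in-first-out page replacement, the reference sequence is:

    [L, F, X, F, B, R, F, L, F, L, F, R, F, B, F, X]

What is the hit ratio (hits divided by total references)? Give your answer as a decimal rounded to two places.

L: fault, frames [L]
F: fault, frames [L, F]
X: fault, frames [L, F, X]
F: hit
B: fault, frames [L, F, X, B]
R: fault, evict L, frames [F, X, B, R]
F: hit
L: fault, evict F, frames [X, B, R, L]
F: fault, evict X, frames [B, R, L, F]
L: hit
F: hit
R: hit
F: hit
B: hit
F: hit
X: fault, evict B, frames [R, L, F, X]
Hits: 8 of 16 references → 8/16 = 0.5000.

0.50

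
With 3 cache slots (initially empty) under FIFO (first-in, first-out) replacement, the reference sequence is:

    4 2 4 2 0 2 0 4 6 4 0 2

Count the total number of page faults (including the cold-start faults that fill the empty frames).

6

4 -> miss, frames (4)
2 -> miss, frames (4 2)
4 -> hit
2 -> hit
0 -> miss, frames (4 2 0)
2 -> hit
0 -> hit
4 -> hit
6 -> miss, evict 4, frames (2 0 6)
4 -> miss, evict 2, frames (0 6 4)
0 -> hit
2 -> miss, evict 0, frames (6 4 2)
Page faults: 6.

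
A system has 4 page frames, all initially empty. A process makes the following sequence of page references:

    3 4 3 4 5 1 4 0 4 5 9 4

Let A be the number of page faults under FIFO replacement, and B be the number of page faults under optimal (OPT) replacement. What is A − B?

Under FIFO: F F . . F F . F . . F F → 7 faults.
Under OPT: F F . . F F . F . . F . → 6 faults.
A − B = 7 − 6 = 1.

1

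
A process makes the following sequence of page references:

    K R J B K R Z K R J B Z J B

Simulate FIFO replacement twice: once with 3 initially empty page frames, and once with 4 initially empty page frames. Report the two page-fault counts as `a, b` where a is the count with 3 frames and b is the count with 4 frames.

9, 10

3 frames: F F F F F F F . . F F . . . → 9 faults.
4 frames: F F F F . . F F F F F F . . → 10 faults.
10 > 9: adding a frame increased faults — Belady's anomaly.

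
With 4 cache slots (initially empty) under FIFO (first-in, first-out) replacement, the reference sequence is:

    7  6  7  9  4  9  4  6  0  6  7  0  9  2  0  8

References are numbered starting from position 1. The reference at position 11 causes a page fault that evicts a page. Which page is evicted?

pos 1: 7 -> miss, frames (7)
pos 2: 6 -> miss, frames (7 6)
pos 3: 7 -> hit
pos 4: 9 -> miss, frames (7 6 9)
pos 5: 4 -> miss, frames (7 6 9 4)
pos 6: 9 -> hit
pos 7: 4 -> hit
pos 8: 6 -> hit
pos 9: 0 -> miss, evict 7, frames (6 9 4 0)
pos 10: 6 -> hit
pos 11: 7 -> miss, evict 6, frames (9 4 0 7)
At position 11, page 6 is evicted.

6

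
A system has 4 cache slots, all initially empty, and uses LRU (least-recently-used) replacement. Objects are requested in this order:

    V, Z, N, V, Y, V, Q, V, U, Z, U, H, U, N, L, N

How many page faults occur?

10

V -> miss, frames (V)
Z -> miss, frames (V Z)
N -> miss, frames (V Z N)
V -> hit
Y -> miss, frames (Z N V Y)
V -> hit
Q -> miss, evict Z, frames (N Y V Q)
V -> hit
U -> miss, evict N, frames (Y Q V U)
Z -> miss, evict Y, frames (Q V U Z)
U -> hit
H -> miss, evict Q, frames (V Z U H)
U -> hit
N -> miss, evict V, frames (Z H U N)
L -> miss, evict Z, frames (H U N L)
N -> hit
Page faults: 10.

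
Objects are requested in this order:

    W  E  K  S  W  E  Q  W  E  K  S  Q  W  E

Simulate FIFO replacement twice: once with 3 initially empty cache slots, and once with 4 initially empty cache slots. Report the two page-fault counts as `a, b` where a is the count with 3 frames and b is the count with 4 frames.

3 frames: F F F F F F F . . F F . F F → 11 faults.
4 frames: F F F F . . F F F F F F F F → 12 faults.
12 > 11: adding a frame increased faults — Belady's anomaly.

11, 12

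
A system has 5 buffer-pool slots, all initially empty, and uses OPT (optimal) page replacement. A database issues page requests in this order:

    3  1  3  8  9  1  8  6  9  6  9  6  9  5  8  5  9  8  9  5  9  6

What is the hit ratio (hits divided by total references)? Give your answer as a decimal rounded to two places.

3: miss, frames [3]
1: miss, frames [3, 1]
3: hit
8: miss, frames [3, 1, 8]
9: miss, frames [3, 1, 8, 9]
1: hit
8: hit
6: miss, frames [3, 1, 8, 9, 6]
9: hit
6: hit
9: hit
6: hit
9: hit
5: miss, evict 1, frames [3, 8, 9, 6, 5]
8: hit
5: hit
9: hit
8: hit
9: hit
5: hit
9: hit
6: hit
Hits: 16 of 22 references → 16/22 = 0.7273.

0.73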